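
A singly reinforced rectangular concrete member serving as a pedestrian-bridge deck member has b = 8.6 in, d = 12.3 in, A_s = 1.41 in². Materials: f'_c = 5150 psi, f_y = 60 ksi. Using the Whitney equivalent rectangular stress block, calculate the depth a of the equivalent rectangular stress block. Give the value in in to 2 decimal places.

a ≈ 2.25 in

T = A_s f_y = 1.41 × 60 = 84.6 kips.
a = T/(0.85 f'_c b) = 84.6/(0.85 × 5.15 × 8.6) = 2.25 in.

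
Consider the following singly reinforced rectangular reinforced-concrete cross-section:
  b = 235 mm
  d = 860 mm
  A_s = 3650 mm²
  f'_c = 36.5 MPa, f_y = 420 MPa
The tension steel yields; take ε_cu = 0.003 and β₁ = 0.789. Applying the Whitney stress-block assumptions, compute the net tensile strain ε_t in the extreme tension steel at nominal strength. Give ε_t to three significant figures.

ε_t ≈ 0.00668

a = A_s f_y/(0.85 f'_c b) = 210.26 mm.
β₁ = 0.789, so c = a/β₁ = 210.26/0.789 = 266.49 mm.
From the linear strain diagram with ε_cu = 0.003: ε_t = 0.003 (d − c)/c = 0.003 × (860 − 266.49)/266.49 = 0.00668.
Since ε_t ≥ 0.005, the section is tension-controlled.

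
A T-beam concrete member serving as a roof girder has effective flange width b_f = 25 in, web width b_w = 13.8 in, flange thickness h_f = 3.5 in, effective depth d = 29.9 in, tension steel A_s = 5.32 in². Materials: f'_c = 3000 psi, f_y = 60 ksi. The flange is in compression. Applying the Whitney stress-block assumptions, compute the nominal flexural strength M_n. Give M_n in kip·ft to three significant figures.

Tension: T = A_s f_y = 5.32 × 60 = 319.2 kips.
Try a within the flange: a = T/(0.85 f'_c b_f) = 319.2/(0.85 × 3 × 25) = 5.007 in.
a = 5.007 > h_f = 3.5 in: the block extends into the web. Split into flange-overhang and web parts.
C_f = 0.85 f'_c (b_f − b_w) h_f = 0.85 × 3 × (25 − 13.8) × 3.5 = 100.0 kips.
Remaining web compression depth: a_w = (T − C_f)/(0.85 f'_c b_w) = (319.2 − 100.0)/(0.85 × 3 × 13.8) = 6.229 in.
M_n = C_f(d − h_f/2) + (T − C_f)(d − a_w/2) = 100.0 × (29.9 − 1.75) + 219.2 × (29.9 − 3.1145) = 2815.0 + 5871.4 = 8686.4 kip·in.
M_n = 8686.4/12 = 723.87 kip·ft.

M_n ≈ 724 kip·ft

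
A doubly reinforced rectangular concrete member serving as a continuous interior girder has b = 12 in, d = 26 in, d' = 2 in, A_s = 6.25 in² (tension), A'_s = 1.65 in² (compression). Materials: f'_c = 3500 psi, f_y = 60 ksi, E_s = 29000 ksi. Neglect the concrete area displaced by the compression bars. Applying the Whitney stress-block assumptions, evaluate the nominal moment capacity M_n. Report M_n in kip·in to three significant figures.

M_n ≈ 8490 kip·in

Assume both steels yield.
a = (A_s − A'_s) f_y/(0.85 f'_c b) = (6.25 − 1.65) × 60/(0.85 × 3.5 × 12) = 7.731 in.
c = a/β₁ = 7.731/0.85 = 9.095 in; ε'_s = 0.003(c − d')/c = 0.0023 ≥ ε_y = 0.0021, so the compression steel yields.
M_n = (A_s − A'_s) f_y (d − a/2) + A'_s f_y (d − d') = 276 × (26 − 3.8655) + 99 × (26 − 2) = 6109.1 + 2376.0 = 8485.1 kip·in.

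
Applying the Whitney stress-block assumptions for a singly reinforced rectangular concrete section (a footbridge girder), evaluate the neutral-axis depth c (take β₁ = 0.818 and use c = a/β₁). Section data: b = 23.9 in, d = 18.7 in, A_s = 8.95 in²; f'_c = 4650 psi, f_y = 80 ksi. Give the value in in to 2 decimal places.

c ≈ 9.27 in

T = A_s f_y = 8.95 × 80 = 716 kips.
a = T/(0.85 f'_c b) = 716/(0.85 × 4.65 × 23.9) = 7.5795 in.
With β₁ = 0.818, c = a/β₁ = 7.5795/0.818 = 9.27 in.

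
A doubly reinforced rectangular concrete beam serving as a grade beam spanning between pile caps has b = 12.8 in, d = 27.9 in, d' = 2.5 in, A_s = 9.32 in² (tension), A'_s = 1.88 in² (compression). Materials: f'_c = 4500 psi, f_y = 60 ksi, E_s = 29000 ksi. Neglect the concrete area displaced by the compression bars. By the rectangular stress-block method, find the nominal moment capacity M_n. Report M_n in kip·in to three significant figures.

Assume both steels yield.
a = (A_s − A'_s) f_y/(0.85 f'_c b) = (9.32 − 1.88) × 60/(0.85 × 4.5 × 12.8) = 9.118 in.
c = a/β₁ = 9.118/0.825 = 11.052 in; ε'_s = 0.003(c − d')/c = 0.0023 ≥ ε_y = 0.0021, so the compression steel yields.
M_n = (A_s − A'_s) f_y (d − a/2) + A'_s f_y (d − d') = 446.4 × (27.9 − 4.559) + 112.8 × (27.9 − 2.5) = 10419.4 + 2865.1 = 13284.5 kip·in.

M_n ≈ 13300 kip·in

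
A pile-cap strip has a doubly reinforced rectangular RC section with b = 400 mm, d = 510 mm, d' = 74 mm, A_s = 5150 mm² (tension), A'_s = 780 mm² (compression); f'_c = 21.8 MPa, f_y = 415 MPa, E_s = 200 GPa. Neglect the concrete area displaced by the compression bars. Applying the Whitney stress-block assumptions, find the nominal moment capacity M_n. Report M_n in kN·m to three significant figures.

M_n ≈ 844 kN·m

Assume both tension and compression steel yield.
Net tension couple steel: A_s − A'_s = 4370 mm².
a = (A_s − A'_s) f_y / (0.85 f'_c b) = 1813550/(0.85 × 21.8 × 400) = 244.68 mm.
c = a/β₁ = 244.68/0.85 = 287.86 mm; ε'_s = 0.003(c − d')/c = 0.0022 ≥ f_y/E_s = 0.0021, so compression steel does yield.
M_n = (A_s − A'_s) f_y (d − a/2) + A'_s f_y (d − d') = [1813550 × (510 − 122.34) + 323700 × (510 − 74)] × 10⁻⁶ = 703.04 + 141.13 = 844.17 kN·m.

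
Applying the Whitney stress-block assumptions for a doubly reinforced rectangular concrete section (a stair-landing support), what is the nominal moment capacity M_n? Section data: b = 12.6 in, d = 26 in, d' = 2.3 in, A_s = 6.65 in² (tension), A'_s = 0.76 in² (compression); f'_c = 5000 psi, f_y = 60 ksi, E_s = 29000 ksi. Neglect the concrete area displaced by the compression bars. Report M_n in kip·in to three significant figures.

M_n ≈ 9100 kip·in

Assume both steels yield.
a = (A_s − A'_s) f_y/(0.85 f'_c b) = (6.65 − 0.76) × 60/(0.85 × 5 × 12.6) = 6.599 in.
c = a/β₁ = 6.599/0.8 = 8.249 in; ε'_s = 0.003(c − d')/c = 0.0022 ≥ ε_y = 0.0021, so the compression steel yields.
M_n = (A_s − A'_s) f_y (d − a/2) + A'_s f_y (d − d') = 353.4 × (26 − 3.2995) + 45.6 × (26 − 2.3) = 8022.4 + 1080.7 = 9103.1 kip·in.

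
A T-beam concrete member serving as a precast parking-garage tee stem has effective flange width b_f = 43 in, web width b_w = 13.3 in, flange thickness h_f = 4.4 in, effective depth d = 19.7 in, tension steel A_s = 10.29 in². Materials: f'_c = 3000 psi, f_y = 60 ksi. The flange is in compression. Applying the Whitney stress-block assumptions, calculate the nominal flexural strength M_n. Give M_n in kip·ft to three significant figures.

Tension: T = A_s f_y = 10.29 × 60 = 617.4 kips.
Try a within the flange: a = T/(0.85 f'_c b_f) = 617.4/(0.85 × 3 × 43) = 5.631 in.
a = 5.631 > h_f = 4.4 in: the block extends into the web. Split into flange-overhang and web parts.
C_f = 0.85 f'_c (b_f − b_w) h_f = 0.85 × 3 × (43 − 13.3) × 4.4 = 333.2 kips.
Remaining web compression depth: a_w = (T − C_f)/(0.85 f'_c b_w) = (617.4 − 333.2)/(0.85 × 3 × 13.3) = 8.380 in.
M_n = C_f(d − h_f/2) + (T − C_f)(d − a_w/2) = 333.2 × (19.7 − 2.2) + 284.2 × (19.7 − 4.19) = 5831.0 + 4407.9 = 10238.9 kip·in.
M_n = 10238.9/12 = 853.24 kip·ft.

M_n ≈ 853 kip·ft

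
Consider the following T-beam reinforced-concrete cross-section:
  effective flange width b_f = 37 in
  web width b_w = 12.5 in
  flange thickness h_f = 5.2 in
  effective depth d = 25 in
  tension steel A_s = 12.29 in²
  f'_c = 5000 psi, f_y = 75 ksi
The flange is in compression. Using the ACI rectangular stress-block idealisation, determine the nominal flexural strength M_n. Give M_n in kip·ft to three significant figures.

Tension: T = A_s f_y = 12.29 × 75 = 921.75 kips.
Try a within the flange: a = T/(0.85 f'_c b_f) = 921.75/(0.85 × 5 × 37) = 5.862 in.
a = 5.862 > h_f = 5.2 in: the block extends into the web. Split into flange-overhang and web parts.
C_f = 0.85 f'_c (b_f − b_w) h_f = 0.85 × 5 × (37 − 12.5) × 5.2 = 541.5 kips.
Remaining web compression depth: a_w = (T − C_f)/(0.85 f'_c b_w) = (921.75 − 541.5)/(0.85 × 5 × 12.5) = 7.158 in.
M_n = C_f(d − h_f/2) + (T − C_f)(d − a_w/2) = 541.5 × (25 − 2.6) + 380.25 × (25 − 3.579) = 12129.6 + 8145.3 = 20274.9 kip·in.
M_n = 20274.9/12 = 1689.58 kip·ft.

M_n ≈ 1690 kip·ft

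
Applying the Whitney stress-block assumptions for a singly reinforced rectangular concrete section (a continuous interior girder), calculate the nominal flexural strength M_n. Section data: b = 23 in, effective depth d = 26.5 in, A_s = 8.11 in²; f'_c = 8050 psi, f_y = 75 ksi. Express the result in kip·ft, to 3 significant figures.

M_n ≈ 1250 kip·ft

T = A_s f_y = 8.11 × 75 = 608.25 kips.
a = T/(0.85 f'_c b) = 608.25/(0.85 × 8.05 × 23) = 3.865 in.
M_n = T(d − a/2) = 608.25 × (26.5 − 1.9325) = 14943.2 kip·in = 14943.2/12 = 1245.27 kip·ft.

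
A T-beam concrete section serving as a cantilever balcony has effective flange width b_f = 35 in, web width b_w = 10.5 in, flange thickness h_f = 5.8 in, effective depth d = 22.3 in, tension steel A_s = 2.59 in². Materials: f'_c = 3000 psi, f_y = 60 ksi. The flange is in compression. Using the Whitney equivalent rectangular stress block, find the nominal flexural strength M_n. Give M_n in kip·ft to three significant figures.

M_n ≈ 278 kip·ft

Tension: T = A_s f_y = 2.59 × 60 = 155.4 kips.
Try a within the flange: a = T/(0.85 f'_c b_f) = 155.4/(0.85 × 3 × 35) = 1.741 in.
Since a = 1.741 ≤ h_f = 5.8 in, the stress block lies entirely in the flange; analyse as a rectangular beam of width b_f.
M_n = T(d − a/2) = 155.4 × (22.3 − 0.8705) = 3330.1 kip·in.
M_n = 3330.1/12 = 277.51 kip·ft.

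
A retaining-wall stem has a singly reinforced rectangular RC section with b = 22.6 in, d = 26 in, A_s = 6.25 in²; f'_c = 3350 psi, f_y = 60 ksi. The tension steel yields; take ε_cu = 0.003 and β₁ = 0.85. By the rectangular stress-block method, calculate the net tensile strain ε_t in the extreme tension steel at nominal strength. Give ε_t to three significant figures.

ε_t ≈ 0.00838

a = A_s f_y/(0.85 f'_c b) = 5.827 in.
β₁ = 0.85, so c = a/β₁ = 5.827/0.85 = 6.855 in.
From the linear strain diagram with ε_cu = 0.003: ε_t = 0.003 (d − c)/c = 0.003 × (26 − 6.855)/6.855 = 0.00838.
Since ε_t ≥ 0.005, the section is tension-controlled.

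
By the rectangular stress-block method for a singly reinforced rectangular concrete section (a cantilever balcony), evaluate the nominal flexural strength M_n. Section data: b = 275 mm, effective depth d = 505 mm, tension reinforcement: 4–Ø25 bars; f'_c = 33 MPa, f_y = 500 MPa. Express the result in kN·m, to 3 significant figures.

A_s = 4 × 491 = 1964 mm².
T = A_s f_y = 1964 × 500 = 982000 N = 982 kN.
From C = T: a = T/(0.85 f'_c b) = 982000/(0.85 × 33 × 275) = 127.31 mm.
M_n = T(d − a/2) = 982 kN × (505 − 63.655) mm = 433.40 kN·m.

M_n ≈ 433 kN·m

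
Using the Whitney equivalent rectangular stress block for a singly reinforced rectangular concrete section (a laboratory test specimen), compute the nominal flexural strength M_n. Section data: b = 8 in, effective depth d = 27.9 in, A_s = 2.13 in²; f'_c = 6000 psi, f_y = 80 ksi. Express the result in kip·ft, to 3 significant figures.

M_n ≈ 367 kip·ft

T = A_s f_y = 2.13 × 80 = 170.4 kips.
a = T/(0.85 f'_c b) = 170.4/(0.85 × 6 × 8) = 4.176 in.
M_n = T(d − a/2) = 170.4 × (27.9 − 2.088) = 4398.4 kip·in = 4398.4/12 = 366.53 kip·ft.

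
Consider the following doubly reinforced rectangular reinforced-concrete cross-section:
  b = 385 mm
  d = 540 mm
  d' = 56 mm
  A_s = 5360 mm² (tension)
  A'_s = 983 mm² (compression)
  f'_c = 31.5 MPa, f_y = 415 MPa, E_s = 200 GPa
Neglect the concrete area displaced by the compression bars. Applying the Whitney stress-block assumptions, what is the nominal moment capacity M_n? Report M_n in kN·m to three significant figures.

M_n ≈ 1020 kN·m

Assume both tension and compression steel yield.
Net tension couple steel: A_s − A'_s = 4377 mm².
a = (A_s − A'_s) f_y / (0.85 f'_c b) = 1816455/(0.85 × 31.5 × 385) = 176.21 mm.
c = a/β₁ = 176.21/0.825 = 213.59 mm; ε'_s = 0.003(c − d')/c = 0.0022 ≥ f_y/E_s = 0.0021, so compression steel does yield.
M_n = (A_s − A'_s) f_y (d − a/2) + A'_s f_y (d − d') = [1816455 × (540 − 88.105) + 407945 × (540 − 56)] × 10⁻⁶ = 820.85 + 197.45 = 1018.30 kN·m.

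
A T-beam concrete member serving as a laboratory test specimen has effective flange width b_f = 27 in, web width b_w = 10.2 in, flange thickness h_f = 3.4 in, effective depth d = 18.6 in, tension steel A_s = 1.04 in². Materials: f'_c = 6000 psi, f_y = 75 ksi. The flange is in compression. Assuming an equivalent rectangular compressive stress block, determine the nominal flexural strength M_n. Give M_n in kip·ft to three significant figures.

Tension: T = A_s f_y = 1.04 × 75 = 78 kips.
Try a within the flange: a = T/(0.85 f'_c b_f) = 78/(0.85 × 6 × 27) = 0.566 in.
Since a = 0.566 ≤ h_f = 3.4 in, the stress block lies entirely in the flange; analyse as a rectangular beam of width b_f.
M_n = T(d − a/2) = 78 × (18.6 − 0.283) = 1428.7 kip·in.
M_n = 1428.7/12 = 119.06 kip·ft.

M_n ≈ 119 kip·ft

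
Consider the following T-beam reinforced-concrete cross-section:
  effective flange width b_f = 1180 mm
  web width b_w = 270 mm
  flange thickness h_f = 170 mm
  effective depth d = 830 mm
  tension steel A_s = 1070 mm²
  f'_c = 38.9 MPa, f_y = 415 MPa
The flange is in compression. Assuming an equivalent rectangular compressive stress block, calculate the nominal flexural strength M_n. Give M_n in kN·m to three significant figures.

Tension: T = A_s f_y = 1070 × 415 = 444050 N.
Try a within the flange: a = T/(0.85 f'_c b_f) = 444050/(0.85 × 38.9 × 1180) = 11.38 mm.
Since a = 11.38 ≤ h_f = 170 mm, the stress block lies entirely in the flange; analyse as a rectangular beam of width b_f.
M_n = T(d − a/2) = 444050 × (830 − 5.69) = 366.03 × 10⁶ N·mm.
M_n = 366.03 kN·m.

M_n ≈ 366 kN·m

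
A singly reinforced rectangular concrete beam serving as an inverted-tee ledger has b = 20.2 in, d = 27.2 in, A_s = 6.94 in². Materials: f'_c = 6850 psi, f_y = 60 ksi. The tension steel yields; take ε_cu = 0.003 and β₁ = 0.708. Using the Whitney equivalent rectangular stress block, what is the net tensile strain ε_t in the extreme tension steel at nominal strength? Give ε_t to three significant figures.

ε_t ≈ 0.0133

a = A_s f_y/(0.85 f'_c b) = 3.540 in.
β₁ = 0.708, so c = a/β₁ = 3.540/0.708 = 5.000 in.
From the linear strain diagram with ε_cu = 0.003: ε_t = 0.003 (d − c)/c = 0.003 × (27.2 − 5.000)/5.000 = 0.0133.
Since ε_t ≥ 0.005, the section is tension-controlled.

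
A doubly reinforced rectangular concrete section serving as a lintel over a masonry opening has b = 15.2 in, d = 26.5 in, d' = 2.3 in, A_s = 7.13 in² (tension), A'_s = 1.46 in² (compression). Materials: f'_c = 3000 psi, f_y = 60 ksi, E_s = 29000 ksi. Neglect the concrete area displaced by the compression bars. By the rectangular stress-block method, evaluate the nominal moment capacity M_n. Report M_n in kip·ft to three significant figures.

Assume both steels yield.
a = (A_s − A'_s) f_y/(0.85 f'_c b) = (7.13 − 1.46) × 60/(0.85 × 3 × 15.2) = 8.777 in.
c = a/β₁ = 8.777/0.85 = 10.326 in; ε'_s = 0.003(c − d')/c = 0.0023 ≥ ε_y = 0.0021, so the compression steel yields.
M_n = (A_s − A'_s) f_y (d − a/2) + A'_s f_y (d − d') = 340.2 × (26.5 − 4.3885) + 87.6 × (26.5 − 2.3) = 7522.3 + 2119.9 = 9642.2 kip·in = 9642.2/12 = 803.52 kip·ft.

M_n ≈ 804 kip·ft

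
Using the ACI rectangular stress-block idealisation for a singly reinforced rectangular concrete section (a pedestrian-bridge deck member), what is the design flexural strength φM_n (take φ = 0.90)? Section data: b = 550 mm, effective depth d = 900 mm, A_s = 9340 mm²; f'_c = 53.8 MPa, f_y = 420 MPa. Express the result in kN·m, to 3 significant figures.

φM_n ≈ 2900 kN·m

T = A_s f_y = 9340 × 420 = 3922800 N = 3922.8 kN.
From C = T: a = T/(0.85 f'_c b) = 3922800/(0.85 × 53.8 × 550) = 155.97 mm.
M_n = T(d − a/2) = 3922.8 kN × (900 − 77.985) mm = 3224.60 kN·m.
φM_n = 0.90 × 3224.60 = 2902.14 kN·m.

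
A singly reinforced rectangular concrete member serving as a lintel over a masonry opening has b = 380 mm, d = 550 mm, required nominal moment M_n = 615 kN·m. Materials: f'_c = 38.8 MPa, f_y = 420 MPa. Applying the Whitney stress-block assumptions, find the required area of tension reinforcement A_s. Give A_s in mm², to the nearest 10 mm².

A_s ≈ 2920 mm²

With M_n = 0.85 f'_c a b (d − a/2), solve the quadratic for a:
a = d − √(d² − 2M_n/(0.85 f'_c b)) = 550 − √(550² − 2 × 615×10⁶/(0.85 × 38.8 × 380)) = 97.94 mm.
A_s = 0.85 f'_c a b / f_y = 0.85 × 38.8 × 97.94 × 380 / 420 = 2922.4 mm².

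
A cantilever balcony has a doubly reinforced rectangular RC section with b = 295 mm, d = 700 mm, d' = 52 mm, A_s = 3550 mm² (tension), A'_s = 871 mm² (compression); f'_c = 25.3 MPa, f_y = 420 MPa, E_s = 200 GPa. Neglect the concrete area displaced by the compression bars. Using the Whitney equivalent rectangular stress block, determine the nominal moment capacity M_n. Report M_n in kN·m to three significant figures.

Assume both tension and compression steel yield.
Net tension couple steel: A_s − A'_s = 2679 mm².
a = (A_s − A'_s) f_y / (0.85 f'_c b) = 1125180/(0.85 × 25.3 × 295) = 177.36 mm.
c = a/β₁ = 177.36/0.85 = 208.66 mm; ε'_s = 0.003(c − d')/c = 0.0023 ≥ f_y/E_s = 0.0021, so compression steel does yield.
M_n = (A_s − A'_s) f_y (d − a/2) + A'_s f_y (d − d') = [1125180 × (700 − 88.68) + 365820 × (700 − 52)] × 10⁻⁶ = 687.85 + 237.05 = 924.90 kN·m.

M_n ≈ 925 kN·m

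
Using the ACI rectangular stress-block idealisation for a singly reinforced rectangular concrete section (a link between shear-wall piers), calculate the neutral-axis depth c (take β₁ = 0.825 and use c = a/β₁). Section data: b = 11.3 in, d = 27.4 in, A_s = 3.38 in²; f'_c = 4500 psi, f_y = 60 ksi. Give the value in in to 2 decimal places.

c ≈ 5.69 in

T = A_s f_y = 3.38 × 60 = 202.8 kips.
a = T/(0.85 f'_c b) = 202.8/(0.85 × 4.5 × 11.3) = 4.6920 in.
With β₁ = 0.825, c = a/β₁ = 4.6920/0.825 = 5.69 in.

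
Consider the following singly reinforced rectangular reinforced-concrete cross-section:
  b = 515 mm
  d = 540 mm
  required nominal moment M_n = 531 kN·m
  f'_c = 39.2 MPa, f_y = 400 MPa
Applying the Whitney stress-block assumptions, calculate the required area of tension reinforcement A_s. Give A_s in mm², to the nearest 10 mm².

With M_n = 0.85 f'_c a b (d − a/2), solve the quadratic for a:
a = d − √(d² − 2M_n/(0.85 f'_c b)) = 540 − √(540² − 2 × 531×10⁶/(0.85 × 39.2 × 515)) = 60.72 mm.
A_s = 0.85 f'_c a b / f_y = 0.85 × 39.2 × 60.72 × 515 / 400 = 2604.9 mm².

A_s ≈ 2600 mm²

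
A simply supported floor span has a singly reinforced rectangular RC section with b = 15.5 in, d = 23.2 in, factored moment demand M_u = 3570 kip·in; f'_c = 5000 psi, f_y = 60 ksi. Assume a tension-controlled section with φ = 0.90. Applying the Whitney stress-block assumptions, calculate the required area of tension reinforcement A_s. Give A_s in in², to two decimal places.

A_s ≈ 3.03 in²

M_n = M_u/φ = 3570/0.90 = 3966.67 kip·in.
From M_n = 0.85 f'_c a b (d − a/2):
a = d − √(d² − 2M_n/(0.85 f'_c b)) = 23.2 − √(23.2² − 2 × 3966.67/(0.85 × 5 × 15.5)) = 2.760 in.
A_s = 0.85 f'_c a b / f_y = 0.85 × 5 × 2.760 × 15.5 / 60 = 3.030 in².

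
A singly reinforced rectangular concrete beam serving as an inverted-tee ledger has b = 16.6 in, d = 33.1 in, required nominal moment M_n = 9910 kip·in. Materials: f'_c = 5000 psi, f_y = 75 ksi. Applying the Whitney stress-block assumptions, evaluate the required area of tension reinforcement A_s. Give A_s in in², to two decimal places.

From M_n = 0.85 f'_c a b (d − a/2):
a = d − √(d² − 2M_n/(0.85 f'_c b)) = 33.1 − √(33.1² − 2 × 9910/(0.85 × 5 × 16.6)) = 4.557 in.
A_s = 0.85 f'_c a b / f_y = 0.85 × 5 × 4.557 × 16.6 / 75 = 4.287 in².

A_s ≈ 4.29 in²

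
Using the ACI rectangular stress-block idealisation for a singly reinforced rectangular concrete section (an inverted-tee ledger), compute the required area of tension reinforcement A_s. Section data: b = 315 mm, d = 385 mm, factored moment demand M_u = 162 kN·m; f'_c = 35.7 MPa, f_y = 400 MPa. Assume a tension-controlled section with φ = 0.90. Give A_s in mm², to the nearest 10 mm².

M_n = M_u/φ = 162/0.90 = 180 kN·m.
With M_n = 0.85 f'_c a b (d − a/2), solve the quadratic for a:
a = d − √(d² − 2M_n/(0.85 f'_c b)) = 385 − √(385² − 2 × 180×10⁶/(0.85 × 35.7 × 315)) = 52.49 mm.
A_s = 0.85 f'_c a b / f_y = 0.85 × 35.7 × 52.49 × 315 / 400 = 1254.3 mm².

A_s ≈ 1250 mm²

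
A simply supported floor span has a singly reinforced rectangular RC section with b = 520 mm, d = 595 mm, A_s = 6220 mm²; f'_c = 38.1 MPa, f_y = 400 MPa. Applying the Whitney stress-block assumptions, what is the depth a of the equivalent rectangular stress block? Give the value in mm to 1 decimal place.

a ≈ 147.7 mm

T = A_s f_y = 6220 × 400 = 2488000 N = 2488 kN.
Setting C = 0.85 f'_c a b equal to T: a = 2488000/(0.85 × 38.1 × 520) = 147.7 mm.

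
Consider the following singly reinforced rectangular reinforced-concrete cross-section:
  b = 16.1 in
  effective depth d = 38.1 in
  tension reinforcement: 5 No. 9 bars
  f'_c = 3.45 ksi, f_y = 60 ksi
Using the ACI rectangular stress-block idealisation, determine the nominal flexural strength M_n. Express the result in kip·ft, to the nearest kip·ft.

A_s = 5 × 1 = 5 in².
T = A_s f_y = 5 × 60 = 300 kips.
a = T/(0.85 f'_c b) = 300/(0.85 × 3.45 × 16.1) = 6.354 in.
M_n = T(d − a/2) = 300 × (38.1 − 3.177) = 10476.9 kip·in = 10476.9/12 = 873.08 kip·ft.

M_n ≈ 873 kip·ft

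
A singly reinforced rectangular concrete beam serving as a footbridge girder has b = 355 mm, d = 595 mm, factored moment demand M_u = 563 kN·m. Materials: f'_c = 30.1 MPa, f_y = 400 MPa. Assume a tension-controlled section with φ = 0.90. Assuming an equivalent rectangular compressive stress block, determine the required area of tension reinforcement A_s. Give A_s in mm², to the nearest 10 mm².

A_s ≈ 2950 mm²

M_n = M_u/φ = 563/0.90 = 625.556 kN·m.
With M_n = 0.85 f'_c a b (d − a/2), solve the quadratic for a:
a = d − √(d² − 2M_n/(0.85 f'_c b)) = 595 − √(595² − 2 × 625.556×10⁶/(0.85 × 30.1 × 355)) = 129.94 mm.
A_s = 0.85 f'_c a b / f_y = 0.85 × 30.1 × 129.94 × 355 / 400 = 2950.5 mm².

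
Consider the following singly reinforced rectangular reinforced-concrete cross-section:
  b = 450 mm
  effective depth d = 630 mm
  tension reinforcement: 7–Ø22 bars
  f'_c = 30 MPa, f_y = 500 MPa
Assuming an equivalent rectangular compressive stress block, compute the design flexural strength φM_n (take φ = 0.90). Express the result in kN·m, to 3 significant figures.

A_s = 7 × 380 = 2660 mm².
T = A_s f_y = 2660 × 500 = 1330000 N = 1330 kN.
From C = T: a = T/(0.85 f'_c b) = 1330000/(0.85 × 30 × 450) = 115.90 mm.
M_n = T(d − a/2) = 1330 kN × (630 − 57.95) mm = 760.83 kN·m.
φM_n = 0.90 × 760.83 = 684.75 kN·m.

φM_n ≈ 685 kN·m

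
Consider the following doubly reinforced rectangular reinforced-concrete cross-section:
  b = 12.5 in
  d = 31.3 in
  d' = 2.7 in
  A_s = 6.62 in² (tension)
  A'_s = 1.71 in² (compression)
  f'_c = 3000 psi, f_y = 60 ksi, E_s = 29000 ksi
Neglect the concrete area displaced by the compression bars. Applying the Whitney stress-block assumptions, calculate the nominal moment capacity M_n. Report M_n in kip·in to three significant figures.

M_n ≈ 10800 kip·in

Assume both steels yield.
a = (A_s − A'_s) f_y/(0.85 f'_c b) = (6.62 − 1.71) × 60/(0.85 × 3 × 12.5) = 9.242 in.
c = a/β₁ = 9.242/0.85 = 10.873 in; ε'_s = 0.003(c − d')/c = 0.0023 ≥ ε_y = 0.0021, so the compression steel yields.
M_n = (A_s − A'_s) f_y (d − a/2) + A'_s f_y (d − d') = 294.6 × (31.3 − 4.621) + 102.6 × (31.3 − 2.7) = 7859.6 + 2934.4 = 10794.0 kip·in.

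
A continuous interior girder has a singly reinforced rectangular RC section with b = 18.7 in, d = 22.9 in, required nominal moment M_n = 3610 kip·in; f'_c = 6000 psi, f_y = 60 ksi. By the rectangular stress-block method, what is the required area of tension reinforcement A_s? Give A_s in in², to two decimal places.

A_s ≈ 2.73 in²

From M_n = 0.85 f'_c a b (d − a/2):
a = d − √(d² − 2M_n/(0.85 f'_c b)) = 22.9 − √(22.9² − 2 × 3610/(0.85 × 6 × 18.7)) = 1.717 in.
A_s = 0.85 f'_c a b / f_y = 0.85 × 6 × 1.717 × 18.7 / 60 = 2.729 in².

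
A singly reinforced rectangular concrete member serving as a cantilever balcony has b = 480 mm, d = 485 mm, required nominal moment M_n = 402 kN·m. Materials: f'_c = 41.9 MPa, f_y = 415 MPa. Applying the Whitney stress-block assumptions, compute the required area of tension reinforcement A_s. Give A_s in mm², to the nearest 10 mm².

A_s ≈ 2110 mm²

With M_n = 0.85 f'_c a b (d − a/2), solve the quadratic for a:
a = d − √(d² − 2M_n/(0.85 f'_c b)) = 485 − √(485² − 2 × 402×10⁶/(0.85 × 41.9 × 480)) = 51.19 mm.
A_s = 0.85 f'_c a b / f_y = 0.85 × 41.9 × 51.19 × 480 / 415 = 2108.7 mm².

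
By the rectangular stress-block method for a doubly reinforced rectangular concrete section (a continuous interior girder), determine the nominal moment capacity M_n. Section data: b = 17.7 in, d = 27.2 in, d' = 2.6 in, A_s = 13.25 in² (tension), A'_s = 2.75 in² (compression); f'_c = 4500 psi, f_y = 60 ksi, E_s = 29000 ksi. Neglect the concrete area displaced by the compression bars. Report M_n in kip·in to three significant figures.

Assume both steels yield.
a = (A_s − A'_s) f_y/(0.85 f'_c b) = (13.25 − 2.75) × 60/(0.85 × 4.5 × 17.7) = 9.305 in.
c = a/β₁ = 9.305/0.825 = 11.279 in; ε'_s = 0.003(c − d')/c = 0.0023 ≥ ε_y = 0.0021, so the compression steel yields.
M_n = (A_s − A'_s) f_y (d − a/2) + A'_s f_y (d − d') = 630 × (27.2 − 4.6525) + 165 × (27.2 − 2.6) = 14204.9 + 4059.0 = 18263.9 kip·in.

M_n ≈ 18300 kip·in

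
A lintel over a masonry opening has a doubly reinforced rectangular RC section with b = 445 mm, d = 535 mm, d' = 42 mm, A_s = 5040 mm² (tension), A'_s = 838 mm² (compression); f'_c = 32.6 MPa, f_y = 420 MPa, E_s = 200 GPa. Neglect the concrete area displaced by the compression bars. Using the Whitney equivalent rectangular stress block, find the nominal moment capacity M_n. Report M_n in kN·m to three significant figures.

M_n ≈ 991 kN·m

Assume both tension and compression steel yield.
Net tension couple steel: A_s − A'_s = 4202 mm².
a = (A_s − A'_s) f_y / (0.85 f'_c b) = 1764840/(0.85 × 32.6 × 445) = 143.12 mm.
c = a/β₁ = 143.12/0.817 = 175.18 mm; ε'_s = 0.003(c − d')/c = 0.0023 ≥ f_y/E_s = 0.0021, so compression steel does yield.
M_n = (A_s − A'_s) f_y (d − a/2) + A'_s f_y (d − d') = [1764840 × (535 − 71.56) + 351960 × (535 − 42)] × 10⁻⁶ = 817.90 + 173.52 = 991.42 kN·m.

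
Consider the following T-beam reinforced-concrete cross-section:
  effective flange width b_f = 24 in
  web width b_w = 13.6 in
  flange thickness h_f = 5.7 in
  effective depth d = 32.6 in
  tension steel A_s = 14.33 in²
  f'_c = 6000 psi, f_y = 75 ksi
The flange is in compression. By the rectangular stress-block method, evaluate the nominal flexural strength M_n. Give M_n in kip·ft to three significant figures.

M_n ≈ 2490 kip·ft

Tension: T = A_s f_y = 14.33 × 75 = 1074.75 kips.
Try a within the flange: a = T/(0.85 f'_c b_f) = 1074.75/(0.85 × 6 × 24) = 8.781 in.
a = 8.781 > h_f = 5.7 in: the block extends into the web. Split into flange-overhang and web parts.
C_f = 0.85 f'_c (b_f − b_w) h_f = 0.85 × 6 × (24 − 13.6) × 5.7 = 302.3 kips.
Remaining web compression depth: a_w = (T − C_f)/(0.85 f'_c b_w) = (1074.75 − 302.3)/(0.85 × 6 × 13.6) = 11.137 in.
M_n = C_f(d − h_f/2) + (T − C_f)(d − a_w/2) = 302.3 × (32.6 − 2.85) + 772.45 × (32.6 − 5.5685) = 8993.4 + 20880.5 = 29873.9 kip·in.
M_n = 29873.9/12 = 2489.49 kip·ft.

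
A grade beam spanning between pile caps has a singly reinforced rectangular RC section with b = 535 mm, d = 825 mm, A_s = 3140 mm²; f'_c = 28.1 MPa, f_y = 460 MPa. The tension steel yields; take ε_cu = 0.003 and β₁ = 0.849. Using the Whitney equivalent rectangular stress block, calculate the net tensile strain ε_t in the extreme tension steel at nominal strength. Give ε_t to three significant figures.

a = A_s f_y/(0.85 f'_c b) = 113.03 mm.
β₁ = 0.849, so c = a/β₁ = 113.03/0.849 = 133.13 mm.
From the linear strain diagram with ε_cu = 0.003: ε_t = 0.003 (d − c)/c = 0.003 × (825 − 133.13)/133.13 = 0.0156.
Since ε_t ≥ 0.005, the section is tension-controlled.

ε_t ≈ 0.0156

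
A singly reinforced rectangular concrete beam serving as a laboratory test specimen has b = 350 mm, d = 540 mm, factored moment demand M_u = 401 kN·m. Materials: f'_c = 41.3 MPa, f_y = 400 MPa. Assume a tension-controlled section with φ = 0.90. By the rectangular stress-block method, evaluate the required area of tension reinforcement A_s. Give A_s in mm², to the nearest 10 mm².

A_s ≈ 2210 mm²

M_n = M_u/φ = 401/0.90 = 445.556 kN·m.
With M_n = 0.85 f'_c a b (d − a/2), solve the quadratic for a:
a = d − √(d² − 2M_n/(0.85 f'_c b)) = 540 − √(540² − 2 × 445.556×10⁶/(0.85 × 41.3 × 350)) = 71.95 mm.
A_s = 0.85 f'_c a b / f_y = 0.85 × 41.3 × 71.95 × 350 / 400 = 2210.1 mm².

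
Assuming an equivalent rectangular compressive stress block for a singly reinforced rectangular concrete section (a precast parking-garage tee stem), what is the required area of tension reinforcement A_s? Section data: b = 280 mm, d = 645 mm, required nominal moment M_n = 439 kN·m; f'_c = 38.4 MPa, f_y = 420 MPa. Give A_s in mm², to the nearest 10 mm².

With M_n = 0.85 f'_c a b (d − a/2), solve the quadratic for a:
a = d − √(d² − 2M_n/(0.85 f'_c b)) = 645 − √(645² − 2 × 439×10⁶/(0.85 × 38.4 × 280)) = 79.35 mm.
A_s = 0.85 f'_c a b / f_y = 0.85 × 38.4 × 79.35 × 280 / 420 = 1726.7 mm².

A_s ≈ 1730 mm²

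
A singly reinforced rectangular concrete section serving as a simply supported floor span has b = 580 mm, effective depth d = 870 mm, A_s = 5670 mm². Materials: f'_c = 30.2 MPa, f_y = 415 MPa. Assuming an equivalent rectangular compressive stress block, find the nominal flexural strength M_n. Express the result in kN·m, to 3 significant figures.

T = A_s f_y = 5670 × 415 = 2353050 N = 2353.05 kN.
From C = T: a = T/(0.85 f'_c b) = 2353050/(0.85 × 30.2 × 580) = 158.04 mm.
M_n = T(d − a/2) = 2353.05 kN × (870 − 79.02) mm = 1861.22 kN·m.

M_n ≈ 1860 kN·m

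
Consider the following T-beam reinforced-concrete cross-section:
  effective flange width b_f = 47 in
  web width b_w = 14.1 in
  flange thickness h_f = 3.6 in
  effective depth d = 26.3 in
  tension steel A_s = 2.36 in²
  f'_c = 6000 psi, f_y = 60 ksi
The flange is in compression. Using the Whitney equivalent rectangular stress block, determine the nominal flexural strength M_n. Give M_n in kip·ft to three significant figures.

Tension: T = A_s f_y = 2.36 × 60 = 141.6 kips.
Try a within the flange: a = T/(0.85 f'_c b_f) = 141.6/(0.85 × 6 × 47) = 0.591 in.
Since a = 0.591 ≤ h_f = 3.6 in, the stress block lies entirely in the flange; analyse as a rectangular beam of width b_f.
M_n = T(d − a/2) = 141.6 × (26.3 − 0.2955) = 3682.2 kip·in.
M_n = 3682.2/12 = 306.85 kip·ft.

M_n ≈ 307 kip·ft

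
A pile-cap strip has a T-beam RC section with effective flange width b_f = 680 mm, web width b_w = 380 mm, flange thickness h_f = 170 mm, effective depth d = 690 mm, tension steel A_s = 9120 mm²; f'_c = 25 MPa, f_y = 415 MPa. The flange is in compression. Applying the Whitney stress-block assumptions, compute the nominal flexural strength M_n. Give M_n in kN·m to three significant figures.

Tension: T = A_s f_y = 9120 × 415 = 3784800 N.
Try a within the flange: a = T/(0.85 f'_c b_f) = 3784800/(0.85 × 25 × 680) = 261.92 mm.
a = 261.92 > h_f = 170 mm: the block extends into the web. Split into flange-overhang and web parts.
C_f = 0.85 f'_c (b_f − b_w) h_f = 0.85 × 25 × (680 − 380) × 170 = 1083750 N.
Remaining web compression depth: a_w = (T − C_f)/(0.85 f'_c b_w) = (3784800 − 1083750)/(0.85 × 25 × 380) = 334.50 mm.
M_n = C_f(d − h_f/2) + (T − C_f)(d − a_w/2) = 1083750 × (690 − 85) + 2701050 × (690 − 167.25) = 655.67 + 1411.97 = 2067.64 × 10⁶ N·mm.
M_n = 2067.64 kN·m.

M_n ≈ 2070 kN·m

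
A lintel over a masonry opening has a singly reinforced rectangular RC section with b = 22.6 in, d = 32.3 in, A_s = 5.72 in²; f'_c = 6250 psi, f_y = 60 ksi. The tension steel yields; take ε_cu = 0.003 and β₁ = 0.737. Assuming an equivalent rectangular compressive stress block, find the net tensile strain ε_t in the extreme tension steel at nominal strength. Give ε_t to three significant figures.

ε_t ≈ 0.0220

a = A_s f_y/(0.85 f'_c b) = 2.859 in.
β₁ = 0.737, so c = a/β₁ = 2.859/0.737 = 3.879 in.
From the linear strain diagram with ε_cu = 0.003: ε_t = 0.003 (d − c)/c = 0.003 × (32.3 − 3.879)/3.879 = 0.0220.
Since ε_t ≥ 0.005, the section is tension-controlled.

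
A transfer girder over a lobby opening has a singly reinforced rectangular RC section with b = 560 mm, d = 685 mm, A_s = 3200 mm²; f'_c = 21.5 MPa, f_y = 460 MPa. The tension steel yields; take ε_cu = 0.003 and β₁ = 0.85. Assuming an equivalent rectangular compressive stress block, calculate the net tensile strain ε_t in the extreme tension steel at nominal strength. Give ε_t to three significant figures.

ε_t ≈ 0.00914

a = A_s f_y/(0.85 f'_c b) = 143.83 mm.
β₁ = 0.85, so c = a/β₁ = 143.83/0.85 = 169.21 mm.
From the linear strain diagram with ε_cu = 0.003: ε_t = 0.003 (d − c)/c = 0.003 × (685 − 169.21)/169.21 = 0.00914.
Since ε_t ≥ 0.005, the section is tension-controlled.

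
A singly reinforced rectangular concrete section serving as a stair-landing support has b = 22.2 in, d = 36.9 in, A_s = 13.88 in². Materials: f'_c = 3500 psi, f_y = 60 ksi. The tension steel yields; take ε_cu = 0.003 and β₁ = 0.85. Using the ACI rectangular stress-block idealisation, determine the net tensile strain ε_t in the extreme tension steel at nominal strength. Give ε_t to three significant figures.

ε_t ≈ 0.00446

a = A_s f_y/(0.85 f'_c b) = 12.610 in.
β₁ = 0.85, so c = a/β₁ = 12.610/0.85 = 14.835 in.
From the linear strain diagram with ε_cu = 0.003: ε_t = 0.003 (d − c)/c = 0.003 × (36.9 − 14.835)/14.835 = 0.00446.
ε_t is between 0.004 and 0.005 — transition zone.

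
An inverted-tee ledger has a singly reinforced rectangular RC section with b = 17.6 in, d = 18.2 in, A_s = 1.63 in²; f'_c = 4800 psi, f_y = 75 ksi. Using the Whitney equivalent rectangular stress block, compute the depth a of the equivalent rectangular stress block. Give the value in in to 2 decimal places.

a ≈ 1.70 in

T = A_s f_y = 1.63 × 75 = 122.25 kips.
a = T/(0.85 f'_c b) = 122.25/(0.85 × 4.8 × 17.6) = 1.70 in.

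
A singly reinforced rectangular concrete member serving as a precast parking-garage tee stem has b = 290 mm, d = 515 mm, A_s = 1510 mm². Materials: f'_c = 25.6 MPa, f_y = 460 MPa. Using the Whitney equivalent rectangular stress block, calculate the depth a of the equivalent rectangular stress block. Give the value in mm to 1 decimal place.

a ≈ 110.1 mm

T = A_s f_y = 1510 × 460 = 694600 N = 694.6 kN.
Setting C = 0.85 f'_c a b equal to T: a = 694600/(0.85 × 25.6 × 290) = 110.1 mm.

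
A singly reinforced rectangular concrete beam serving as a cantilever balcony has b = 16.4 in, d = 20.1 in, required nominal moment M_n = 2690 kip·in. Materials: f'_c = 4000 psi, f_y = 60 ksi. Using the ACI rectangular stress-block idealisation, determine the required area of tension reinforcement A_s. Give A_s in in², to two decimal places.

From M_n = 0.85 f'_c a b (d − a/2):
a = d − √(d² − 2M_n/(0.85 f'_c b)) = 20.1 − √(20.1² − 2 × 2690/(0.85 × 4 × 16.4)) = 2.564 in.
A_s = 0.85 f'_c a b / f_y = 0.85 × 4 × 2.564 × 16.4 / 60 = 2.383 in².

A_s ≈ 2.38 in²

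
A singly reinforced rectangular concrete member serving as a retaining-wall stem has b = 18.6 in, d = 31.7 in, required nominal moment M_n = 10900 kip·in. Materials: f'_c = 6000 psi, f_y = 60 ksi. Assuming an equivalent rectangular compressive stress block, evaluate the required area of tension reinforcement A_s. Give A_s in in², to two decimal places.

A_s ≈ 6.10 in²

From M_n = 0.85 f'_c a b (d − a/2):
a = d − √(d² − 2M_n/(0.85 f'_c b)) = 31.7 − √(31.7² − 2 × 10900/(0.85 × 6 × 18.6)) = 3.860 in.
A_s = 0.85 f'_c a b / f_y = 0.85 × 6 × 3.860 × 18.6 / 60 = 6.103 in².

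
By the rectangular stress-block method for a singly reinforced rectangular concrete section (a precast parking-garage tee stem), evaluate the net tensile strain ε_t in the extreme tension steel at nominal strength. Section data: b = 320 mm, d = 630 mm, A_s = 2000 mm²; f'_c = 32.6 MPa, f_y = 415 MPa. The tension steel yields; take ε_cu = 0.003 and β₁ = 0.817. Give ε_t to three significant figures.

a = A_s f_y/(0.85 f'_c b) = 93.60 mm.
β₁ = 0.817, so c = a/β₁ = 93.60/0.817 = 114.57 mm.
From the linear strain diagram with ε_cu = 0.003: ε_t = 0.003 (d − c)/c = 0.003 × (630 − 114.57)/114.57 = 0.0135.
Since ε_t ≥ 0.005, the section is tension-controlled.

ε_t ≈ 0.0135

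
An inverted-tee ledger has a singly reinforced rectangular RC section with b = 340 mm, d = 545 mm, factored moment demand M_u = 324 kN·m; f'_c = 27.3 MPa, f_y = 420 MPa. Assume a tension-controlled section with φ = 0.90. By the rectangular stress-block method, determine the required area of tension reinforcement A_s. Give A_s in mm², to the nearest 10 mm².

M_n = M_u/φ = 324/0.90 = 360 kN·m.
With M_n = 0.85 f'_c a b (d − a/2), solve the quadratic for a:
a = d − √(d² − 2M_n/(0.85 f'_c b)) = 545 − √(545² − 2 × 360×10⁶/(0.85 × 27.3 × 340)) = 91.38 mm.
A_s = 0.85 f'_c a b / f_y = 0.85 × 27.3 × 91.38 × 340 / 420 = 1716.6 mm².

A_s ≈ 1720 mm²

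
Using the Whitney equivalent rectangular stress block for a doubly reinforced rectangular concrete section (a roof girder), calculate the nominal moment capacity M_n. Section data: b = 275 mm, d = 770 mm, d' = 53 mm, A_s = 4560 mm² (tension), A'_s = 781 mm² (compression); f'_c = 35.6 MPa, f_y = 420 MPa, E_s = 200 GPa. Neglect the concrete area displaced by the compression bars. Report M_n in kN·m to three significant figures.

M_n ≈ 1310 kN·m

Assume both tension and compression steel yield.
Net tension couple steel: A_s − A'_s = 3779 mm².
a = (A_s − A'_s) f_y / (0.85 f'_c b) = 1587180/(0.85 × 35.6 × 275) = 190.73 mm.
c = a/β₁ = 190.73/0.796 = 239.61 mm; ε'_s = 0.003(c − d')/c = 0.0023 ≥ f_y/E_s = 0.0021, so compression steel does yield.
M_n = (A_s − A'_s) f_y (d − a/2) + A'_s f_y (d − d') = [1587180 × (770 − 95.365) + 328020 × (770 − 53)] × 10⁻⁶ = 1070.77 + 235.19 = 1305.96 kN·m.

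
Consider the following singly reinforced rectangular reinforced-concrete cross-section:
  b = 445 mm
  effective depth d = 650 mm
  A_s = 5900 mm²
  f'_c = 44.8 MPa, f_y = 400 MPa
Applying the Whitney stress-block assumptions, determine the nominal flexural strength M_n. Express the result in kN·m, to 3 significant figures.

M_n ≈ 1370 kN·m

T = A_s f_y = 5900 × 400 = 2360000 N = 2360 kN.
From C = T: a = T/(0.85 f'_c b) = 2360000/(0.85 × 44.8 × 445) = 139.27 mm.
M_n = T(d − a/2) = 2360 kN × (650 − 69.635) mm = 1369.66 kN·m.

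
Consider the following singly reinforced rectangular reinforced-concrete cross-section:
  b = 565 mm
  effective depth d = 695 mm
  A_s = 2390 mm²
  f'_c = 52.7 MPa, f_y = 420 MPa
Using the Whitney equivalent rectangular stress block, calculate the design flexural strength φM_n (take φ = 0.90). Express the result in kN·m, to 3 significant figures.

T = A_s f_y = 2390 × 420 = 1003800 N = 1003.8 kN.
From C = T: a = T/(0.85 f'_c b) = 1003800/(0.85 × 52.7 × 565) = 39.66 mm.
M_n = T(d − a/2) = 1003.8 kN × (695 − 19.83) mm = 677.74 kN·m.
φM_n = 0.90 × 677.74 = 609.97 kN·m.

φM_n ≈ 610 kN·m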